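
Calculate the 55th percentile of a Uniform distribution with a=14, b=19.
16.7500

We have X ~ Uniform(a=14, b=19).

We want to find x such that P(X ≤ x) = 0.55.

This is the 55th percentile, which means 55% of values fall below this point.

Using the inverse CDF (quantile function):
x = F⁻¹(0.55) = 16.7500

Verification: P(X ≤ 16.7500) = 0.55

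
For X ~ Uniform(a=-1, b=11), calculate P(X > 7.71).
0.274167

We have X ~ Uniform(a=-1, b=11).

P(X > 7.71) = 1 - P(X ≤ 7.71)
                = 1 - F(7.71)
                = 1 - 0.725833
                = 0.274167

So there's approximately a 27.4% chance that X exceeds 7.71.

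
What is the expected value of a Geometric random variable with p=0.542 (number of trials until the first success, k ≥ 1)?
1.8450

We have X ~ Geometric(p=0.542) (number of trials until the first success, k ≥ 1).

For a Geometric distribution with p=0.542 (number of trials until the first success, k ≥ 1):
E[X] = 1.8450

This is the expected (average) value of X.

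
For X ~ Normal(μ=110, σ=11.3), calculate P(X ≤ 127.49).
0.939163

We have X ~ Normal(μ=110, σ=11.3).

The CDF gives us P(X ≤ k).

Using the CDF:
P(X ≤ 127.49) = 0.939163

This means there's approximately a 93.9% chance that X is at most 127.49.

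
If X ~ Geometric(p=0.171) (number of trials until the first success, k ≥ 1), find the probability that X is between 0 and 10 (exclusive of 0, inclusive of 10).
0.846699

We have X ~ Geometric(p=0.171) (number of trials until the first success, k ≥ 1).

To find P(0 < X ≤ 10), we use:
P(0 < X ≤ 10) = P(X ≤ 10) - P(X ≤ 0)
                 = F(10) - F(0)
                 = 0.846699 - 0.000000
                 = 0.846699

So there's approximately a 84.7% chance that X falls in this range.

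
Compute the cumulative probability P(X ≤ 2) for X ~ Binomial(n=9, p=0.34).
0.360957

We have X ~ Binomial(n=9, p=0.34).

The CDF gives us P(X ≤ k).

Using the CDF:
P(X ≤ 2) = 0.360957

This means there's approximately a 36.1% chance that X is at most 2.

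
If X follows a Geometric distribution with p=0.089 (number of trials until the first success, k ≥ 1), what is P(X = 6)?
0.055845

We have X ~ Geometric(p=0.089) (number of trials until the first success, k ≥ 1).

For a Geometric distribution, the PMF gives us the probability of each outcome.

Using the PMF formula:
P(X = 6) = 0.055845

Rounded to 4 decimal places: 0.0558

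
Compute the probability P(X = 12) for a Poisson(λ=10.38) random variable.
0.101404

We have X ~ Poisson(λ=10.38).

For a Poisson distribution, the PMF gives us the probability of each outcome.

Using the PMF formula:
P(X = 12) = 0.101404

Rounded to 4 decimal places: 0.1014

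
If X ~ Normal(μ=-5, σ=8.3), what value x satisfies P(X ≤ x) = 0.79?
1.6933

We have X ~ Normal(μ=-5, σ=8.3).

We want to find x such that P(X ≤ x) = 0.79.

This is the 79th percentile, which means 79% of values fall below this point.

Using the inverse CDF (quantile function):
x = F⁻¹(0.79) = 1.6933

Verification: P(X ≤ 1.6933) = 0.79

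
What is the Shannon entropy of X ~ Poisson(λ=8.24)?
2.4626 nats

We have X ~ Poisson(λ=8.24).

The Shannon entropy measures the uncertainty or information content of the distribution.

For a Poisson distribution with λ=8.24:
H(X) = 2.4626 nats

(In bits, this would be 3.5527 bits.)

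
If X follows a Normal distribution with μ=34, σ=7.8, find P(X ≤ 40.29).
0.789997

We have X ~ Normal(μ=34, σ=7.8).

The CDF gives us P(X ≤ k).

Using the CDF:
P(X ≤ 40.29) = 0.789997

This means there's approximately a 79.0% chance that X is at most 40.29.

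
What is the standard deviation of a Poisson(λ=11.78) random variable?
3.4322

We have X ~ Poisson(λ=11.78).

For a Poisson distribution with λ=11.78:
σ = √Var(X) = 3.4322

The standard deviation is the square root of the variance.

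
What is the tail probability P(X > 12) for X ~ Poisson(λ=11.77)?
0.397750

We have X ~ Poisson(λ=11.77).

P(X > 12) = 1 - P(X ≤ 12)
                = 1 - F(12)
                = 1 - 0.602250
                = 0.397750

So there's approximately a 39.8% chance that X exceeds 12.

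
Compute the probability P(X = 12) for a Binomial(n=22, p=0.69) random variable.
0.061727

We have X ~ Binomial(n=22, p=0.69).

For a Binomial distribution, the PMF gives us the probability of each outcome.

Using the PMF formula:
P(X = 12) = 0.061727

Rounded to 4 decimal places: 0.0617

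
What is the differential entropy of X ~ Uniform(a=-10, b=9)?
2.9444 nats

We have X ~ Uniform(a=-10, b=9).

The differential entropy measures the uncertainty or information content of the distribution.

For a Uniform distribution with a=-10, b=9:
h(X) = 2.9444 nats

(In bits, this would be 4.2479 bits.)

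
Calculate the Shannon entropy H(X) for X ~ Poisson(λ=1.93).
1.6846 nats

We have X ~ Poisson(λ=1.93).

The Shannon entropy measures the uncertainty or information content of the distribution.

For a Poisson distribution with λ=1.93:
H(X) = 1.6846 nats

(In bits, this would be 2.4303 bits.)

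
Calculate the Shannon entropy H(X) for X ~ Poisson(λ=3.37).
1.9947 nats

We have X ~ Poisson(λ=3.37).

The Shannon entropy measures the uncertainty or information content of the distribution.

For a Poisson distribution with λ=3.37:
H(X) = 1.9947 nats

(In bits, this would be 2.8778 bits.)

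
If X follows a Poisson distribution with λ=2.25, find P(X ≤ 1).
0.342547

We have X ~ Poisson(λ=2.25).

The CDF gives us P(X ≤ k).

Using the CDF:
P(X ≤ 1) = 0.342547

This means there's approximately a 34.3% chance that X is at most 1.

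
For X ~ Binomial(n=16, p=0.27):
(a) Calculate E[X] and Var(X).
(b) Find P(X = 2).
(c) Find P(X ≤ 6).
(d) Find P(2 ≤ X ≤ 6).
(a) E[X] = 4.3200, Var(X) = 3.1536
(b) P(X = 2) = 0.106765
(c) P(X ≤ 6) = 0.887514
(d) P(2 ≤ X ≤ 6) = 0.842522

We have X ~ Binomial(n=16, p=0.27).

(a) Moments:
E[X] = 4.3200
Var(X) = 3.1536
σ = √Var(X) = 1.7758

(b) Point probability using PMF:
P(X = 2) = 0.106765

(c) Cumulative probability using CDF:
P(X ≤ 6) = F(6) = 0.887514

(d) Range probability:
P(2 ≤ X ≤ 6) = P(X ≤ 6) - P(X ≤ 1)
                   = F(6) - F(1)
                   = 0.887514 - 0.044992
                   = 0.842522

This means approximately 84.3% of outcomes fall in the interval [2, 6].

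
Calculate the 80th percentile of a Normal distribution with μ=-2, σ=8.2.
4.9013

We have X ~ Normal(μ=-2, σ=8.2).

We want to find x such that P(X ≤ x) = 0.8.

This is the 80th percentile, which means 80% of values fall below this point.

Using the inverse CDF (quantile function):
x = F⁻¹(0.8) = 4.9013

Verification: P(X ≤ 4.9013) = 0.8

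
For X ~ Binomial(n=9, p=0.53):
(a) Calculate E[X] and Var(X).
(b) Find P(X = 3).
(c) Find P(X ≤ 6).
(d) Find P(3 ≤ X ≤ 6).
(a) E[X] = 4.7700, Var(X) = 2.2419
(b) P(X = 3) = 0.134801
(c) P(X ≤ 6) = 0.876947
(d) P(3 ≤ X ≤ 6) = 0.813238

We have X ~ Binomial(n=9, p=0.53).

(a) Moments:
E[X] = 4.7700
Var(X) = 2.2419
σ = √Var(X) = 1.4973

(b) Point probability using PMF:
P(X = 3) = 0.134801

(c) Cumulative probability using CDF:
P(X ≤ 6) = F(6) = 0.876947

(d) Range probability:
P(3 ≤ X ≤ 6) = P(X ≤ 6) - P(X ≤ 2)
                   = F(6) - F(2)
                   = 0.876947 - 0.063709
                   = 0.813238

This means approximately 81.3% of outcomes fall in the interval [3, 6].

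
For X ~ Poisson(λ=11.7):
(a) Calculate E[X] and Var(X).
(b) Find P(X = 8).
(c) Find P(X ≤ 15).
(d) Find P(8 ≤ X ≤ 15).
(a) E[X] = 11.7000, Var(X) = 11.7000
(b) P(X = 8) = 0.072231
(c) P(X ≤ 15) = 0.865306
(d) P(8 ≤ X ≤ 15) = 0.761853

We have X ~ Poisson(λ=11.7).

(a) Moments:
E[X] = 11.7000
Var(X) = 11.7000
σ = √Var(X) = 3.4205

(b) Point probability using PMF:
P(X = 8) = 0.072231

(c) Cumulative probability using CDF:
P(X ≤ 15) = F(15) = 0.865306

(d) Range probability:
P(8 ≤ X ≤ 15) = P(X ≤ 15) - P(X ≤ 7)
                   = F(15) - F(7)
                   = 0.865306 - 0.103453
                   = 0.761853

This means approximately 76.2% of outcomes fall in the interval [8, 15].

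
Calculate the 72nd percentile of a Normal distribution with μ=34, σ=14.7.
42.5678

We have X ~ Normal(μ=34, σ=14.7).

We want to find x such that P(X ≤ x) = 0.72.

This is the 72nd percentile, which means 72% of values fall below this point.

Using the inverse CDF (quantile function):
x = F⁻¹(0.72) = 42.5678

Verification: P(X ≤ 42.5678) = 0.72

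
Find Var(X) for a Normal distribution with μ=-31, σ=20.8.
432.6400

We have X ~ Normal(μ=-31, σ=20.8).

For a Normal distribution with μ=-31, σ=20.8:
Var(X) = 432.6400

The variance measures the spread of the distribution around the mean.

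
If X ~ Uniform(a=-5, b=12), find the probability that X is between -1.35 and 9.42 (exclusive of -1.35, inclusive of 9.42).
0.633529

We have X ~ Uniform(a=-5, b=12).

To find P(-1.35 < X ≤ 9.42), we use:
P(-1.35 < X ≤ 9.42) = P(X ≤ 9.42) - P(X ≤ -1.35)
                 = F(9.42) - F(-1.35)
                 = 0.848235 - 0.214706
                 = 0.633529

So there's approximately a 63.4% chance that X falls in this range.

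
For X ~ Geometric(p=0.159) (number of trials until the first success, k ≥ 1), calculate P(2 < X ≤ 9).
0.496824

We have X ~ Geometric(p=0.159) (number of trials until the first success, k ≥ 1).

To find P(2 < X ≤ 9), we use:
P(2 < X ≤ 9) = P(X ≤ 9) - P(X ≤ 2)
                 = F(9) - F(2)
                 = 0.789543 - 0.292719
                 = 0.496824

So there's approximately a 49.7% chance that X falls in this range.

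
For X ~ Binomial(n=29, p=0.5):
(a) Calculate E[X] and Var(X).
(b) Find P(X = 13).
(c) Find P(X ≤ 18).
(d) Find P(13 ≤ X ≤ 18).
(a) E[X] = 14.5000, Var(X) = 7.2500
(b) P(X = 13) = 0.126406
(c) P(X ≤ 18) = 0.931977
(d) P(13 ≤ X ≤ 18) = 0.702848

We have X ~ Binomial(n=29, p=0.5).

(a) Moments:
E[X] = 14.5000
Var(X) = 7.2500
σ = √Var(X) = 2.6926

(b) Point probability using PMF:
P(X = 13) = 0.126406

(c) Cumulative probability using CDF:
P(X ≤ 18) = F(18) = 0.931977

(d) Range probability:
P(13 ≤ X ≤ 18) = P(X ≤ 18) - P(X ≤ 12)
                   = F(18) - F(12)
                   = 0.931977 - 0.229129
                   = 0.702848

This means approximately 70.3% of outcomes fall in the interval [13, 18].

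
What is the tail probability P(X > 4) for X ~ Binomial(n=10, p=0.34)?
0.226987

We have X ~ Binomial(n=10, p=0.34).

P(X > 4) = 1 - P(X ≤ 4)
                = 1 - F(4)
                = 1 - 0.773013
                = 0.226987

So there's approximately a 22.7% chance that X exceeds 4.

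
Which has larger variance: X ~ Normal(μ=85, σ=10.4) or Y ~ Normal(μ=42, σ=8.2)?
X has larger variance (108.1600 > 67.2400)

Compute the variance for each distribution:

X ~ Normal(μ=85, σ=10.4):
Var(X) = 108.1600

Y ~ Normal(μ=42, σ=8.2):
Var(Y) = 67.2400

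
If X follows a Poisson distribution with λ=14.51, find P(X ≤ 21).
0.960135

We have X ~ Poisson(λ=14.51).

The CDF gives us P(X ≤ k).

Using the CDF:
P(X ≤ 21) = 0.960135

This means there's approximately a 96.0% chance that X is at most 21.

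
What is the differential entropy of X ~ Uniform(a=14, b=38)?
3.1781 nats

We have X ~ Uniform(a=14, b=38).

The differential entropy measures the uncertainty or information content of the distribution.

For a Uniform distribution with a=14, b=38:
h(X) = 3.1781 nats

(In bits, this would be 4.5850 bits.)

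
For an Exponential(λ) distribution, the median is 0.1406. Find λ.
λ = 4.9299

For X ~ Exponential(λ), the CDF is F(x) = 1 - e^(-λx).
The median m satisfies F(m) = 0.5:
1 - e^(-λm) = 0.5
e^(-λm) = 0.5
λm = ln(2)
m = ln(2) / λ

Given m = 0.1406:
λ = ln(2) / 0.1406 = 0.693147 / 0.1406 = 4.9299

Verification: ln(2) / 4.9299 = 0.1406 ✓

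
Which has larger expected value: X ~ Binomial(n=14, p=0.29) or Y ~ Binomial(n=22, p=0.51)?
Y has larger mean (11.2200 > 4.0600)

Compute the expected value for each distribution:

X ~ Binomial(n=14, p=0.29):
E[X] = 4.0600

Y ~ Binomial(n=22, p=0.51):
E[Y] = 11.2200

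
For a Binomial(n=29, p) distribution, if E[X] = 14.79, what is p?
p = 0.51

For a Binomial(n, p) distribution:
E[X] = n × p

Given n = 29 and E[X] = 14.79:
14.79 = 29 × p
p = 14.79 / 29 = 0.51

Verification: Binomial(29, 0.51) has E[X] = 14.79 ✓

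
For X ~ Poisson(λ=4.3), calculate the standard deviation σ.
2.0736

We have X ~ Poisson(λ=4.3).

For a Poisson distribution with λ=4.3:
σ = √Var(X) = 2.0736

The standard deviation is the square root of the variance.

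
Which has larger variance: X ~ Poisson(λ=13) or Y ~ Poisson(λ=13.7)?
Y has larger variance (13.7000 > 13.0000)

Compute the variance for each distribution:

X ~ Poisson(λ=13):
Var(X) = 13.0000

Y ~ Poisson(λ=13.7):
Var(Y) = 13.7000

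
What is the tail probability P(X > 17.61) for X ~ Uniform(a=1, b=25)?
0.307917

We have X ~ Uniform(a=1, b=25).

P(X > 17.61) = 1 - P(X ≤ 17.61)
                = 1 - F(17.61)
                = 1 - 0.692083
                = 0.307917

So there's approximately a 30.8% chance that X exceeds 17.61.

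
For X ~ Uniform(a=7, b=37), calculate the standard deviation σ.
8.6603

We have X ~ Uniform(a=7, b=37).

For a Uniform distribution with a=7, b=37:
σ = √Var(X) = 8.6603

The standard deviation is the square root of the variance.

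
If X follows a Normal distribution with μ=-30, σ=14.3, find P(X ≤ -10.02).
0.918824

We have X ~ Normal(μ=-30, σ=14.3).

The CDF gives us P(X ≤ k).

Using the CDF:
P(X ≤ -10.02) = 0.918824

This means there's approximately a 91.9% chance that X is at most -10.02.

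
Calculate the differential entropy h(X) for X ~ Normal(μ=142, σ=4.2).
2.8540 nats

We have X ~ Normal(μ=142, σ=4.2).

The differential entropy measures the uncertainty or information content of the distribution.

For a Normal distribution with μ=142, σ=4.2:
h(X) = 2.8540 nats

(In bits, this would be 4.1175 bits.)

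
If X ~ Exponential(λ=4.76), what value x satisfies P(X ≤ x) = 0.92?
0.5306

We have X ~ Exponential(λ=4.76).

We want to find x such that P(X ≤ x) = 0.92.

This is the 92nd percentile, which means 92% of values fall below this point.

Using the inverse CDF (quantile function):
x = F⁻¹(0.92) = 0.5306

Verification: P(X ≤ 0.5306) = 0.92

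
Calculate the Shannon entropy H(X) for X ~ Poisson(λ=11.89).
2.6494 nats

We have X ~ Poisson(λ=11.89).

The Shannon entropy measures the uncertainty or information content of the distribution.

For a Poisson distribution with λ=11.89:
H(X) = 2.6494 nats

(In bits, this would be 3.8223 bits.)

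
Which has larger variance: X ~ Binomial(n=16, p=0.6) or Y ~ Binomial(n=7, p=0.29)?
X has larger variance (3.8400 > 1.4413)

Compute the variance for each distribution:

X ~ Binomial(n=16, p=0.6):
Var(X) = 3.8400

Y ~ Binomial(n=7, p=0.29):
Var(Y) = 1.4413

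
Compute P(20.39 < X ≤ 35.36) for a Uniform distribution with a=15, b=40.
0.598800

We have X ~ Uniform(a=15, b=40).

To find P(20.39 < X ≤ 35.36), we use:
P(20.39 < X ≤ 35.36) = P(X ≤ 35.36) - P(X ≤ 20.39)
                 = F(35.36) - F(20.39)
                 = 0.814400 - 0.215600
                 = 0.598800

So there's approximately a 59.9% chance that X falls in this range.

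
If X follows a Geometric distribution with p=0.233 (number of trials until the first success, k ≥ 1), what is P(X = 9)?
0.027907

We have X ~ Geometric(p=0.233) (number of trials until the first success, k ≥ 1).

For a Geometric distribution, the PMF gives us the probability of each outcome.

Using the PMF formula:
P(X = 9) = 0.027907

Rounded to 4 decimal places: 0.0279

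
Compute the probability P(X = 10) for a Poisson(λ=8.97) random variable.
0.118179

We have X ~ Poisson(λ=8.97).

For a Poisson distribution, the PMF gives us the probability of each outcome.

Using the PMF formula:
P(X = 10) = 0.118179

Rounded to 4 decimal places: 0.1182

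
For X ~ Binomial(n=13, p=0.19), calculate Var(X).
2.0007

We have X ~ Binomial(n=13, p=0.19).

For a Binomial distribution with n=13, p=0.19:
Var(X) = 2.0007

The variance measures the spread of the distribution around the mean.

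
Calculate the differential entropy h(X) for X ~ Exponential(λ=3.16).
-0.1506 nats

We have X ~ Exponential(λ=3.16).

The differential entropy measures the uncertainty or information content of the distribution.

For an Exponential distribution with λ=3.16:
h(X) = -0.1506 nats

(In bits, this would be -0.2172 bits.)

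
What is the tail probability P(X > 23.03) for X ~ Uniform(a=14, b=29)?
0.398000

We have X ~ Uniform(a=14, b=29).

P(X > 23.03) = 1 - P(X ≤ 23.03)
                = 1 - F(23.03)
                = 1 - 0.602000
                = 0.398000

So there's approximately a 39.8% chance that X exceeds 23.03.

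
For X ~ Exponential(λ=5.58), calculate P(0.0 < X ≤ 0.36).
0.865850

We have X ~ Exponential(λ=5.58).

To find P(0.0 < X ≤ 0.36), we use:
P(0.0 < X ≤ 0.36) = P(X ≤ 0.36) - P(X ≤ 0.0)
                 = F(0.36) - F(0.0)
                 = 0.865850 - 0.000000
                 = 0.865850

So there's approximately a 86.6% chance that X falls in this range.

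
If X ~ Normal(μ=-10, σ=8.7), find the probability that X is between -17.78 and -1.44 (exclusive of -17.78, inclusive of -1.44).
0.651826

We have X ~ Normal(μ=-10, σ=8.7).

To find P(-17.78 < X ≤ -1.44), we use:
P(-17.78 < X ≤ -1.44) = P(X ≤ -1.44) - P(X ≤ -17.78)
                 = F(-1.44) - F(-17.78)
                 = 0.837420 - 0.185593
                 = 0.651826

So there's approximately a 65.2% chance that X falls in this range.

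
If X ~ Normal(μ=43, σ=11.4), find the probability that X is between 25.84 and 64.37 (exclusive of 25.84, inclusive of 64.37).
0.903445

We have X ~ Normal(μ=43, σ=11.4).

To find P(25.84 < X ≤ 64.37), we use:
P(25.84 < X ≤ 64.37) = P(X ≤ 64.37) - P(X ≤ 25.84)
                 = F(64.37) - F(25.84)
                 = 0.969573 - 0.066128
                 = 0.903445

So there's approximately a 90.3% chance that X falls in this range.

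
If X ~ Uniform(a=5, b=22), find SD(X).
4.9075

We have X ~ Uniform(a=5, b=22).

For a Uniform distribution with a=5, b=22:
σ = √Var(X) = 4.9075

The standard deviation is the square root of the variance.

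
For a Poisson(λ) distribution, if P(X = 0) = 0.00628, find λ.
λ = 5.0704

For a Poisson(λ) distribution, the PMF at 0 is:
P(X = 0) = λ^0 e^(-λ) / 0! = e^(-λ)

Given P(X = 0) = 0.00628:
e^(-λ) = 0.00628
-λ = ln(0.00628)
λ = -ln(0.00628) = 5.0704

Verification: e^(-5.0704) = 0.00628 ✓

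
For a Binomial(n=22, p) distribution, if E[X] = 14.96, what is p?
p = 0.68

For a Binomial(n, p) distribution:
E[X] = n × p

Given n = 22 and E[X] = 14.96:
14.96 = 22 × p
p = 14.96 / 22 = 0.68

Verification: Binomial(22, 0.68) has E[X] = 14.96 ✓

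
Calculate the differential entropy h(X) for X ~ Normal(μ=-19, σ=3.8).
2.7539 nats

We have X ~ Normal(μ=-19, σ=3.8).

The differential entropy measures the uncertainty or information content of the distribution.

For a Normal distribution with μ=-19, σ=3.8:
h(X) = 2.7539 nats

(In bits, this would be 3.9731 bits.)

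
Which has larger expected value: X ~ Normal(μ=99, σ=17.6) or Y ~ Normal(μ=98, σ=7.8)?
X has larger mean (99.0000 > 98.0000)

Compute the expected value for each distribution:

X ~ Normal(μ=99, σ=17.6):
E[X] = 99.0000

Y ~ Normal(μ=98, σ=7.8):
E[Y] = 98.0000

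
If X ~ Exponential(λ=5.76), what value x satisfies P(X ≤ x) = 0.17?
0.0323

We have X ~ Exponential(λ=5.76).

We want to find x such that P(X ≤ x) = 0.17.

This is the 17th percentile, which means 17% of values fall below this point.

Using the inverse CDF (quantile function):
x = F⁻¹(0.17) = 0.0323

Verification: P(X ≤ 0.0323) = 0.17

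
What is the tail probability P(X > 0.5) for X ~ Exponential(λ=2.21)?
0.331211

We have X ~ Exponential(λ=2.21).

P(X > 0.5) = 1 - P(X ≤ 0.5)
                = 1 - F(0.5)
                = 1 - 0.668789
                = 0.331211

So there's approximately a 33.1% chance that X exceeds 0.5.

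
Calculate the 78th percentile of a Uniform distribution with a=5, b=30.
24.5000

We have X ~ Uniform(a=5, b=30).

We want to find x such that P(X ≤ x) = 0.78.

This is the 78th percentile, which means 78% of values fall below this point.

Using the inverse CDF (quantile function):
x = F⁻¹(0.78) = 24.5000

Verification: P(X ≤ 24.5000) = 0.78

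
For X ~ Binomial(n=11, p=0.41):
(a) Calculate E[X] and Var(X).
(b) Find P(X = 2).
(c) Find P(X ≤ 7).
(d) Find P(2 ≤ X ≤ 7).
(a) E[X] = 4.5100, Var(X) = 2.6609
(b) P(X = 2) = 0.080094
(c) P(X ≤ 7) = 0.965747
(d) P(2 ≤ X ≤ 7) = 0.939680

We have X ~ Binomial(n=11, p=0.41).

(a) Moments:
E[X] = 4.5100
Var(X) = 2.6609
σ = √Var(X) = 1.6312

(b) Point probability using PMF:
P(X = 2) = 0.080094

(c) Cumulative probability using CDF:
P(X ≤ 7) = F(7) = 0.965747

(d) Range probability:
P(2 ≤ X ≤ 7) = P(X ≤ 7) - P(X ≤ 1)
                   = F(7) - F(1)
                   = 0.965747 - 0.026067
                   = 0.939680

This means approximately 94.0% of outcomes fall in the interval [2, 7].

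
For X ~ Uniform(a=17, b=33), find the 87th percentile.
30.9200

We have X ~ Uniform(a=17, b=33).

We want to find x such that P(X ≤ x) = 0.87.

This is the 87th percentile, which means 87% of values fall below this point.

Using the inverse CDF (quantile function):
x = F⁻¹(0.87) = 30.9200

Verification: P(X ≤ 30.9200) = 0.87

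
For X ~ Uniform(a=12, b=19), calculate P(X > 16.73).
0.324286

We have X ~ Uniform(a=12, b=19).

P(X > 16.73) = 1 - P(X ≤ 16.73)
                = 1 - F(16.73)
                = 1 - 0.675714
                = 0.324286

So there's approximately a 32.4% chance that X exceeds 16.73.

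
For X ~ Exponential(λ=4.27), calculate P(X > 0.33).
0.244363

We have X ~ Exponential(λ=4.27).

P(X > 0.33) = 1 - P(X ≤ 0.33)
                = 1 - F(0.33)
                = 1 - 0.755637
                = 0.244363

So there's approximately a 24.4% chance that X exceeds 0.33.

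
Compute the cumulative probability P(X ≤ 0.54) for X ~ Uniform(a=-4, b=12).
0.283750

We have X ~ Uniform(a=-4, b=12).

The CDF gives us P(X ≤ k).

Using the CDF:
P(X ≤ 0.54) = 0.283750

This means there's approximately a 28.4% chance that X is at most 0.54.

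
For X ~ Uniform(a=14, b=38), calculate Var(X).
48.0000

We have X ~ Uniform(a=14, b=38).

For a Uniform distribution with a=14, b=38:
Var(X) = 48.0000

The variance measures the spread of the distribution around the mean.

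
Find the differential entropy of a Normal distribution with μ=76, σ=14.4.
4.0862 nats

We have X ~ Normal(μ=76, σ=14.4).

The differential entropy measures the uncertainty or information content of the distribution.

For a Normal distribution with μ=76, σ=14.4:
h(X) = 4.0862 nats

(In bits, this would be 5.8951 bits.)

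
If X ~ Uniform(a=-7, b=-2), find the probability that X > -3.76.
0.352000

We have X ~ Uniform(a=-7, b=-2).

P(X > -3.76) = 1 - P(X ≤ -3.76)
                = 1 - F(-3.76)
                = 1 - 0.648000
                = 0.352000

So there's approximately a 35.2% chance that X exceeds -3.76.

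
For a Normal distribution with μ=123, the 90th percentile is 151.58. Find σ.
σ = 22.3011

For X ~ Normal(μ, σ), the p-th percentile satisfies x = μ + z_p × σ,
where z_p = Φ⁻¹(p) is the standard normal quantile.

Step 1: z_{0.9} = Φ⁻¹(0.9) = 1.2816

Step 2: Solve for σ:
151.58 = 123 + 1.2816 × σ
σ = (151.58 - 123) / 1.2816
σ = 28.58 / 1.2816
σ = 22.3011

Verification: μ + z × σ = 123 + 1.2816 × 22.3011 = 151.58 ✓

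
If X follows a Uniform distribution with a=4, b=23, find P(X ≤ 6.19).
0.115263

We have X ~ Uniform(a=4, b=23).

The CDF gives us P(X ≤ k).

Using the CDF:
P(X ≤ 6.19) = 0.115263

This means there's approximately a 11.5% chance that X is at most 6.19.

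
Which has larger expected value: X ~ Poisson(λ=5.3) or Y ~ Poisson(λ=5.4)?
Y has larger mean (5.4000 > 5.3000)

Compute the expected value for each distribution:

X ~ Poisson(λ=5.3):
E[X] = 5.3000

Y ~ Poisson(λ=5.4):
E[Y] = 5.4000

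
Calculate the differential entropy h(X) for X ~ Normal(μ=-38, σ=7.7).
3.4602 nats

We have X ~ Normal(μ=-38, σ=7.7).

The differential entropy measures the uncertainty or information content of the distribution.

For a Normal distribution with μ=-38, σ=7.7:
h(X) = 3.4602 nats

(In bits, this would be 4.9920 bits.)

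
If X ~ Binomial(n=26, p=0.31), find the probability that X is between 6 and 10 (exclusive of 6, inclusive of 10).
0.589829

We have X ~ Binomial(n=26, p=0.31).

To find P(6 < X ≤ 10), we use:
P(6 < X ≤ 10) = P(X ≤ 10) - P(X ≤ 6)
                 = F(10) - F(6)
                 = 0.849468 - 0.259639
                 = 0.589829

So there's approximately a 59.0% chance that X falls in this range.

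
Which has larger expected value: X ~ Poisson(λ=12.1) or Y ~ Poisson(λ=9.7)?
X has larger mean (12.1000 > 9.7000)

Compute the expected value for each distribution:

X ~ Poisson(λ=12.1):
E[X] = 12.1000

Y ~ Poisson(λ=9.7):
E[Y] = 9.7000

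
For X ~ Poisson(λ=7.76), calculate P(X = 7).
0.143376

We have X ~ Poisson(λ=7.76).

For a Poisson distribution, the PMF gives us the probability of each outcome.

Using the PMF formula:
P(X = 7) = 0.143376

Rounded to 4 decimal places: 0.1434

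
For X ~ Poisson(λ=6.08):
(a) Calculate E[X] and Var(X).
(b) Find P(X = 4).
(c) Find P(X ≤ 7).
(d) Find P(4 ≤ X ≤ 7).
(a) E[X] = 6.0800, Var(X) = 6.0800
(b) P(X = 4) = 0.130284
(c) P(X ≤ 7) = 0.732894
(d) P(4 ≤ X ≤ 7) = 0.588688

We have X ~ Poisson(λ=6.08).

(a) Moments:
E[X] = 6.0800
Var(X) = 6.0800
σ = √Var(X) = 2.4658

(b) Point probability using PMF:
P(X = 4) = 0.130284

(c) Cumulative probability using CDF:
P(X ≤ 7) = F(7) = 0.732894

(d) Range probability:
P(4 ≤ X ≤ 7) = P(X ≤ 7) - P(X ≤ 3)
                   = F(7) - F(3)
                   = 0.732894 - 0.144207
                   = 0.588688

This means approximately 58.9% of outcomes fall in the interval [4, 7].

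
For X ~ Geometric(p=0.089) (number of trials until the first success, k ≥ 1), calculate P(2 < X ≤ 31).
0.774322

We have X ~ Geometric(p=0.089) (number of trials until the first success, k ≥ 1).

To find P(2 < X ≤ 31), we use:
P(2 < X ≤ 31) = P(X ≤ 31) - P(X ≤ 2)
                 = F(31) - F(2)
                 = 0.944401 - 0.170079
                 = 0.774322

So there's approximately a 77.4% chance that X falls in this range.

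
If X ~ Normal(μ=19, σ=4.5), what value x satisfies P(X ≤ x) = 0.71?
21.4902

We have X ~ Normal(μ=19, σ=4.5).

We want to find x such that P(X ≤ x) = 0.71.

This is the 71st percentile, which means 71% of values fall below this point.

Using the inverse CDF (quantile function):
x = F⁻¹(0.71) = 21.4902

Verification: P(X ≤ 21.4902) = 0.71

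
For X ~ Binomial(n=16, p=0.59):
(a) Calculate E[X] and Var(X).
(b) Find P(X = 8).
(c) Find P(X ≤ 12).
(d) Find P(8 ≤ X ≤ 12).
(a) E[X] = 9.4400, Var(X) = 3.8704
(b) P(X = 8) = 0.150892
(c) P(X ≤ 12) = 0.944379
(d) P(8 ≤ X ≤ 12) = 0.782434

We have X ~ Binomial(n=16, p=0.59).

(a) Moments:
E[X] = 9.4400
Var(X) = 3.8704
σ = √Var(X) = 1.9673

(b) Point probability using PMF:
P(X = 8) = 0.150892

(c) Cumulative probability using CDF:
P(X ≤ 12) = F(12) = 0.944379

(d) Range probability:
P(8 ≤ X ≤ 12) = P(X ≤ 12) - P(X ≤ 7)
                   = F(12) - F(7)
                   = 0.944379 - 0.161945
                   = 0.782434

This means approximately 78.2% of outcomes fall in the interval [8, 12].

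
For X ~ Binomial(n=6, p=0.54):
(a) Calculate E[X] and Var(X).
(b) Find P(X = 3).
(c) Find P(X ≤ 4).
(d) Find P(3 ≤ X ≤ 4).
(a) E[X] = 3.2400, Var(X) = 1.4904
(b) P(X = 3) = 0.306538
(c) P(X ≤ 4) = 0.848476
(d) P(3 ≤ X ≤ 4) = 0.576425

We have X ~ Binomial(n=6, p=0.54).

(a) Moments:
E[X] = 3.2400
Var(X) = 1.4904
σ = √Var(X) = 1.2208

(b) Point probability using PMF:
P(X = 3) = 0.306538

(c) Cumulative probability using CDF:
P(X ≤ 4) = F(4) = 0.848476

(d) Range probability:
P(3 ≤ X ≤ 4) = P(X ≤ 4) - P(X ≤ 2)
                   = F(4) - F(2)
                   = 0.848476 - 0.272050
                   = 0.576425

This means approximately 57.6% of outcomes fall in the interval [3, 4].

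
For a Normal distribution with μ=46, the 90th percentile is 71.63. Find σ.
σ = 19.9992

For X ~ Normal(μ, σ), the p-th percentile satisfies x = μ + z_p × σ,
where z_p = Φ⁻¹(p) is the standard normal quantile.

Step 1: z_{0.9} = Φ⁻¹(0.9) = 1.2816

Step 2: Solve for σ:
71.63 = 46 + 1.2816 × σ
σ = (71.63 - 46) / 1.2816
σ = 25.63 / 1.2816
σ = 19.9992

Verification: μ + z × σ = 46 + 1.2816 × 19.9992 = 71.63 ✓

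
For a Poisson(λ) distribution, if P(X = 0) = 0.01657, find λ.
λ = 4.1002

For a Poisson(λ) distribution, the PMF at 0 is:
P(X = 0) = λ^0 e^(-λ) / 0! = e^(-λ)

Given P(X = 0) = 0.01657:
e^(-λ) = 0.01657
-λ = ln(0.01657)
λ = -ln(0.01657) = 4.1002

Verification: e^(-4.1002) = 0.01657 ✓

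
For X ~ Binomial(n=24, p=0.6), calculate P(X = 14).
0.161158

We have X ~ Binomial(n=24, p=0.6).

For a Binomial distribution, the PMF gives us the probability of each outcome.

Using the PMF formula:
P(X = 14) = 0.161158

Rounded to 4 decimal places: 0.1612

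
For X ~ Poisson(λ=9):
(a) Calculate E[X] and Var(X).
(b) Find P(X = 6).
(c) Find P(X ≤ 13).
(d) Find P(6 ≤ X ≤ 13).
(a) E[X] = 9.0000, Var(X) = 9.0000
(b) P(X = 6) = 0.091090
(c) P(X ≤ 13) = 0.926149
(d) P(6 ≤ X ≤ 13) = 0.810459

We have X ~ Poisson(λ=9).

(a) Moments:
E[X] = 9.0000
Var(X) = 9.0000
σ = √Var(X) = 3.0000

(b) Point probability using PMF:
P(X = 6) = 0.091090

(c) Cumulative probability using CDF:
P(X ≤ 13) = F(13) = 0.926149

(d) Range probability:
P(6 ≤ X ≤ 13) = P(X ≤ 13) - P(X ≤ 5)
                   = F(13) - F(5)
                   = 0.926149 - 0.115691
                   = 0.810459

This means approximately 81.0% of outcomes fall in the interval [6, 13].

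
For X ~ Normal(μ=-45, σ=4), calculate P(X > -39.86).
0.099396

We have X ~ Normal(μ=-45, σ=4).

P(X > -39.86) = 1 - P(X ≤ -39.86)
                = 1 - F(-39.86)
                = 1 - 0.900604
                = 0.099396

So there's approximately a 9.9% chance that X exceeds -39.86.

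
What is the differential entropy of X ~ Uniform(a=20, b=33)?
2.5649 nats

We have X ~ Uniform(a=20, b=33).

The differential entropy measures the uncertainty or information content of the distribution.

For a Uniform distribution with a=20, b=33:
h(X) = 2.5649 nats

(In bits, this would be 3.7004 bits.)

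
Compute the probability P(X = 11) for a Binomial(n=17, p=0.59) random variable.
0.177278

We have X ~ Binomial(n=17, p=0.59).

For a Binomial distribution, the PMF gives us the probability of each outcome.

Using the PMF formula:
P(X = 11) = 0.177278

Rounded to 4 decimal places: 0.1773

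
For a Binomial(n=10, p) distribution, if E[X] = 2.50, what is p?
p = 0.25

For a Binomial(n, p) distribution:
E[X] = n × p

Given n = 10 and E[X] = 2.50:
2.50 = 10 × p
p = 2.50 / 10 = 0.25

Verification: Binomial(10, 0.25) has E[X] = 2.50 ✓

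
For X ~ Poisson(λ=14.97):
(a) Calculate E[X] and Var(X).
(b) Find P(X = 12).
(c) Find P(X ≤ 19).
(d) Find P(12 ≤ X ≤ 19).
(a) E[X] = 14.9700, Var(X) = 14.9700
(b) P(X = 12) = 0.083356
(c) P(X ≤ 19) = 0.876885
(d) P(12 ≤ X ≤ 19) = 0.690136

We have X ~ Poisson(λ=14.97).

(a) Moments:
E[X] = 14.9700
Var(X) = 14.9700
σ = √Var(X) = 3.8691

(b) Point probability using PMF:
P(X = 12) = 0.083356

(c) Cumulative probability using CDF:
P(X ≤ 19) = F(19) = 0.876885

(d) Range probability:
P(12 ≤ X ≤ 19) = P(X ≤ 19) - P(X ≤ 11)
                   = F(19) - F(11)
                   = 0.876885 - 0.186748
                   = 0.690136

This means approximately 69.0% of outcomes fall in the interval [12, 19].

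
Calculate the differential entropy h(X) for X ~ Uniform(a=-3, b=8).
2.3979 nats

We have X ~ Uniform(a=-3, b=8).

The differential entropy measures the uncertainty or information content of the distribution.

For a Uniform distribution with a=-3, b=8:
h(X) = 2.3979 nats

(In bits, this would be 3.4594 bits.)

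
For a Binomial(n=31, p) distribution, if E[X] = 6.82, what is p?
p = 0.22

For a Binomial(n, p) distribution:
E[X] = n × p

Given n = 31 and E[X] = 6.82:
6.82 = 31 × p
p = 6.82 / 31 = 0.22

Verification: Binomial(31, 0.22) has E[X] = 6.82 ✓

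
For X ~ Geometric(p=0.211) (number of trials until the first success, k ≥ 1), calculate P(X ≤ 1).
0.211000

We have X ~ Geometric(p=0.211) (number of trials until the first success, k ≥ 1).

The CDF gives us P(X ≤ k).

Using the CDF:
P(X ≤ 1) = 0.211000

This means there's approximately a 21.1% chance that X is at most 1.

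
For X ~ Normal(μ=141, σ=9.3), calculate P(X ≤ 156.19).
0.948801

We have X ~ Normal(μ=141, σ=9.3).

The CDF gives us P(X ≤ k).

Using the CDF:
P(X ≤ 156.19) = 0.948801

This means there's approximately a 94.9% chance that X is at most 156.19.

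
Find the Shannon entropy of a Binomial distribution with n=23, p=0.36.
2.2512 nats

We have X ~ Binomial(n=23, p=0.36).

The Shannon entropy measures the uncertainty or information content of the distribution.

For a Binomial distribution with n=23, p=0.36:
H(X) = 2.2512 nats

(In bits, this would be 3.2477 bits.)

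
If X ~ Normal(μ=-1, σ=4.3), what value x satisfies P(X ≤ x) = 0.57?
-0.2416

We have X ~ Normal(μ=-1, σ=4.3).

We want to find x such that P(X ≤ x) = 0.57.

This is the 57th percentile, which means 57% of values fall below this point.

Using the inverse CDF (quantile function):
x = F⁻¹(0.57) = -0.2416

Verification: P(X ≤ -0.2416) = 0.57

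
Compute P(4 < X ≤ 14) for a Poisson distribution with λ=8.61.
0.900206

We have X ~ Poisson(λ=8.61).

To find P(4 < X ≤ 14), we use:
P(4 < X ≤ 14) = P(X ≤ 14) - P(X ≤ 4)
                 = F(14) - F(4)
                 = 0.969841 - 0.069635
                 = 0.900206

So there's approximately a 90.0% chance that X falls in this range.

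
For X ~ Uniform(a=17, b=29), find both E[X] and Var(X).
E[X] = 23.0000, Var(X) = 12.0000

We have X ~ Uniform(a=17, b=29).

For a Uniform distribution with a=17, b=29:

Expected value:
E[X] = 23.0000

Variance:
Var(X) = 12.0000

Standard deviation:
σ = √Var(X) = 3.4641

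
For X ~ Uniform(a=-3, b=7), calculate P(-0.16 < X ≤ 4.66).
0.482000

We have X ~ Uniform(a=-3, b=7).

To find P(-0.16 < X ≤ 4.66), we use:
P(-0.16 < X ≤ 4.66) = P(X ≤ 4.66) - P(X ≤ -0.16)
                 = F(4.66) - F(-0.16)
                 = 0.766000 - 0.284000
                 = 0.482000

So there's approximately a 48.2% chance that X falls in this range.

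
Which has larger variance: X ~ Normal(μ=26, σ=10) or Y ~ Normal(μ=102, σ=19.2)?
Y has larger variance (368.6400 > 100.0000)

Compute the variance for each distribution:

X ~ Normal(μ=26, σ=10):
Var(X) = 100.0000

Y ~ Normal(μ=102, σ=19.2):
Var(Y) = 368.6400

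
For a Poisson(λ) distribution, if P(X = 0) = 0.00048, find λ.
λ = 7.6417

For a Poisson(λ) distribution, the PMF at 0 is:
P(X = 0) = λ^0 e^(-λ) / 0! = e^(-λ)

Given P(X = 0) = 0.00048:
e^(-λ) = 0.00048
-λ = ln(0.00048)
λ = -ln(0.00048) = 7.6417

Verification: e^(-7.6417) = 0.00048 ✓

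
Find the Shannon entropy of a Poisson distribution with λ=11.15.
2.6168 nats

We have X ~ Poisson(λ=11.15).

The Shannon entropy measures the uncertainty or information content of the distribution.

For a Poisson distribution with λ=11.15:
H(X) = 2.6168 nats

(In bits, this would be 3.7752 bits.)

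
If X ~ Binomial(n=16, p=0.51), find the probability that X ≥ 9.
0.433515

We have X ~ Binomial(n=16, p=0.51).

For discrete distributions, P(X ≥ 9) = 1 - P(X ≤ 8).

P(X ≤ 8) = 0.566485
P(X ≥ 9) = 1 - 0.566485 = 0.433515

So there's approximately a 43.4% chance that X is at least 9.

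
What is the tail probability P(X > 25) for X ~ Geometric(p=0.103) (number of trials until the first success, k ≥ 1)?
0.066041

We have X ~ Geometric(p=0.103) (number of trials until the first success, k ≥ 1).

P(X > 25) = 1 - P(X ≤ 25)
                = 1 - F(25)
                = 1 - 0.933959
                = 0.066041

So there's approximately a 6.6% chance that X exceeds 25.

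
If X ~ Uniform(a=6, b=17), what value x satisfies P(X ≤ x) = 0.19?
8.0900

We have X ~ Uniform(a=6, b=17).

We want to find x such that P(X ≤ x) = 0.19.

This is the 19th percentile, which means 19% of values fall below this point.

Using the inverse CDF (quantile function):
x = F⁻¹(0.19) = 8.0900

Verification: P(X ≤ 8.0900) = 0.19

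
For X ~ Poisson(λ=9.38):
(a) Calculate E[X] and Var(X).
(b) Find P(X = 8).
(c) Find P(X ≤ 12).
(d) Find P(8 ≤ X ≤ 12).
(a) E[X] = 9.3800, Var(X) = 9.3800
(b) P(X = 8) = 0.125435
(c) P(X ≤ 12) = 0.846401
(d) P(8 ≤ X ≤ 12) = 0.565096

We have X ~ Poisson(λ=9.38).

(a) Moments:
E[X] = 9.3800
Var(X) = 9.3800
σ = √Var(X) = 3.0627

(b) Point probability using PMF:
P(X = 8) = 0.125435

(c) Cumulative probability using CDF:
P(X ≤ 12) = F(12) = 0.846401

(d) Range probability:
P(8 ≤ X ≤ 12) = P(X ≤ 12) - P(X ≤ 7)
                   = F(12) - F(7)
                   = 0.846401 - 0.281305
                   = 0.565096

This means approximately 56.5% of outcomes fall in the interval [8, 12].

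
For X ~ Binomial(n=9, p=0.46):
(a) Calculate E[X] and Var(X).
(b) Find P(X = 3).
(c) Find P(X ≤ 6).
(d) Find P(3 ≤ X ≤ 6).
(a) E[X] = 4.1400, Var(X) = 2.2356
(b) P(X = 3) = 0.202729
(c) P(X ≤ 6) = 0.943584
(d) P(3 ≤ X ≤ 6) = 0.807753

We have X ~ Binomial(n=9, p=0.46).

(a) Moments:
E[X] = 4.1400
Var(X) = 2.2356
σ = √Var(X) = 1.4952

(b) Point probability using PMF:
P(X = 3) = 0.202729

(c) Cumulative probability using CDF:
P(X ≤ 6) = F(6) = 0.943584

(d) Range probability:
P(3 ≤ X ≤ 6) = P(X ≤ 6) - P(X ≤ 2)
                   = F(6) - F(2)
                   = 0.943584 - 0.135831
                   = 0.807753

This means approximately 80.8% of outcomes fall in the interval [3, 6].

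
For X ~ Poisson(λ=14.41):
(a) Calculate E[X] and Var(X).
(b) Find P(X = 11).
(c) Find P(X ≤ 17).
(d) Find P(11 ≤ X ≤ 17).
(a) E[X] = 14.4100, Var(X) = 14.4100
(b) P(X = 11) = 0.076907
(c) P(X ≤ 17) = 0.796727
(d) P(11 ≤ X ≤ 17) = 0.646655

We have X ~ Poisson(λ=14.41).

(a) Moments:
E[X] = 14.4100
Var(X) = 14.4100
σ = √Var(X) = 3.7961

(b) Point probability using PMF:
P(X = 11) = 0.076907

(c) Cumulative probability using CDF:
P(X ≤ 17) = F(17) = 0.796727

(d) Range probability:
P(11 ≤ X ≤ 17) = P(X ≤ 17) - P(X ≤ 10)
                   = F(17) - F(10)
                   = 0.796727 - 0.150072
                   = 0.646655

This means approximately 64.7% of outcomes fall in the interval [11, 17].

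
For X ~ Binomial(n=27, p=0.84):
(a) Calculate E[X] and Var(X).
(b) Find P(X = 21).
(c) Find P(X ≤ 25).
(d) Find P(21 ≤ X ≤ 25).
(a) E[X] = 22.6800, Var(X) = 3.6288
(b) P(X = 21) = 0.127612
(c) P(X ≤ 25) = 0.944549
(d) P(21 ≤ X ≤ 25) = 0.816289

We have X ~ Binomial(n=27, p=0.84).

(a) Moments:
E[X] = 22.6800
Var(X) = 3.6288
σ = √Var(X) = 1.9049

(b) Point probability using PMF:
P(X = 21) = 0.127612

(c) Cumulative probability using CDF:
P(X ≤ 25) = F(25) = 0.944549

(d) Range probability:
P(21 ≤ X ≤ 25) = P(X ≤ 25) - P(X ≤ 20)
                   = F(25) - F(20)
                   = 0.944549 - 0.128260
                   = 0.816289

This means approximately 81.6% of outcomes fall in the interval [21, 25].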